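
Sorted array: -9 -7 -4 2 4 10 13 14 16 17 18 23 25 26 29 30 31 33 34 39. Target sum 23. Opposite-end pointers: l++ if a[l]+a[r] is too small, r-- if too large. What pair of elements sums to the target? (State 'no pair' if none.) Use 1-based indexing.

l=1 r=20: -9+39=30 >23, r--
l=1 r=19: -9+34=25 >23, r--
l=1 r=18: -9+33=24 >23, r--
l=1 r=17: -9+31=22 <23, l++
l=2 r=17: -7+31=24 >23, r--
l=2 r=16: -7+30=23, found

(-7, 30)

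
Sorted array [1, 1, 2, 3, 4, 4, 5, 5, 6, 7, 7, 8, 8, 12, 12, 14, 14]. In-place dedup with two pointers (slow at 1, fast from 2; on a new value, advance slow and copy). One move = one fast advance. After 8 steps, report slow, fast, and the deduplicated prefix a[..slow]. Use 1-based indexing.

slow=6, fast=10, prefix=[1, 2, 3, 4, 5, 6]

slow=1 fast=2: a[fast]=1=a[slow] dup, fast++
slow=1 fast=3: a[fast]=2≠a[slow]=1 write a[2]=2, slow++,fast++
slow=2 fast=4: a[fast]=3≠a[slow]=2 write a[3]=3, slow++,fast++
slow=3 fast=5: a[fast]=4≠a[slow]=3 write a[4]=4, slow++,fast++
slow=4 fast=6: a[fast]=4=a[slow] dup, fast++
slow=4 fast=7: a[fast]=5≠a[slow]=4 write a[5]=5, slow++,fast++
slow=5 fast=8: a[fast]=5=a[slow] dup, fast++
slow=5 fast=9: a[fast]=6≠a[slow]=5 write a[6]=6, slow++,fast++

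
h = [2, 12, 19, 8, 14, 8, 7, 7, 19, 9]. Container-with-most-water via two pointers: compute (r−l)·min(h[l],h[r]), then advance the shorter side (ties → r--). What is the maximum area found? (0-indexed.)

max area = 114

l=0 r=9: min(2,9)*9=18 best=18 *, l++
l=1 r=9: min(12,9)*8=72 best=72 *, r--
l=1 r=8: min(12,19)*7=84 best=84 *, l++
l=2 r=8: min(19,19)*6=114 best=114 *, r--
l=2 r=7: min(19,7)*5=35 best=114, r--
l=2 r=6: min(19,7)*4=28 best=114, r--
l=2 r=5: min(19,8)*3=24 best=114, r--
l=2 r=4: min(19,14)*2=28 best=114, r--
l=2 r=3: min(19,8)*1=8 best=114, r--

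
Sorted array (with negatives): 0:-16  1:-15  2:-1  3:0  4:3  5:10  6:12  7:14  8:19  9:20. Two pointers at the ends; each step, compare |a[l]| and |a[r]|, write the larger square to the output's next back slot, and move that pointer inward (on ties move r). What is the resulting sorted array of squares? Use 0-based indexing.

l=0 r=9: |-16|<=|20| out[9]=400, r--
l=0 r=8: |-16|<=|19| out[8]=361, r--
l=0 r=7: |-16|>|14| out[7]=256, l++
l=1 r=7: |-15|>|14| out[6]=225, l++
l=2 r=7: |-1|<=|14| out[5]=196, r--
l=2 r=6: |-1|<=|12| out[4]=144, r--
l=2 r=5: |-1|<=|10| out[3]=100, r--
l=2 r=4: |-1|<=|3| out[2]=9, r--
l=2 r=3: |-1|>|0| out[1]=1, l++
l=3 r=3: |0|<=|0| out[0]=0, r--

[0, 1, 9, 100, 144, 196, 225, 256, 361, 400]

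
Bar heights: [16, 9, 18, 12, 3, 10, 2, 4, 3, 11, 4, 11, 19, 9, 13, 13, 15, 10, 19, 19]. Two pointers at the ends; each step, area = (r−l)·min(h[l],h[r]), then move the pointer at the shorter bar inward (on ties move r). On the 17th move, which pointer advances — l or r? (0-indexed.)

l=0 r=19: min(16,19)*19=304 best=304 *, l++
l=1 r=19: min(9,19)*18=162 best=304, l++
l=2 r=19: min(18,19)*17=306 best=306 *, l++
l=3 r=19: min(12,19)*16=192 best=306, l++
l=4 r=19: min(3,19)*15=45 best=306, l++
l=5 r=19: min(10,19)*14=140 best=306, l++
l=6 r=19: min(2,19)*13=26 best=306, l++
l=7 r=19: min(4,19)*12=48 best=306, l++
l=8 r=19: min(3,19)*11=33 best=306, l++
l=9 r=19: min(11,19)*10=110 best=306, l++
l=10 r=19: min(4,19)*9=36 best=306, l++
l=11 r=19: min(11,19)*8=88 best=306, l++
l=12 r=19: min(19,19)*7=133 best=306, r--
l=12 r=18: min(19,19)*6=114 best=306, r--
l=12 r=17: min(19,10)*5=50 best=306, r--
l=12 r=16: min(19,15)*4=60 best=306, r--
l=12 r=15: min(19,13)*3=39 best=306, r--

r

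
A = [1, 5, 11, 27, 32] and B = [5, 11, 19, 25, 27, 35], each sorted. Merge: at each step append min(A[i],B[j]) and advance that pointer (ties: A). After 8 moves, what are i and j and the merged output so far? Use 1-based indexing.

i=5, j=5, merged so far=[1, 5, 5, 11, 11, 19, 25, 27]

i=1 j=1: A[i]=1<=B[j]=5 take 1, i++
i=2 j=1: A[i]=5<=B[j]=5 take 5, i++
i=3 j=1: A[i]=11>B[j]=5 take 5, j++
i=3 j=2: A[i]=11<=B[j]=11 take 11, i++
i=4 j=2: A[i]=27>B[j]=11 take 11, j++
i=4 j=3: A[i]=27>B[j]=19 take 19, j++
i=4 j=4: A[i]=27>B[j]=25 take 25, j++
i=4 j=5: A[i]=27<=B[j]=27 take 27, i++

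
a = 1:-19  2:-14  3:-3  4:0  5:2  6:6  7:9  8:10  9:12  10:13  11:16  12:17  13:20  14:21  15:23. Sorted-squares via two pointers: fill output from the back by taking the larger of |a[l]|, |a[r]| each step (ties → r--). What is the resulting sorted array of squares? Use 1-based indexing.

[1,15] |-19|<=|23| out[15]=529 → r--
[1,14] |-19|<=|21| out[14]=441 → r--
[1,13] |-19|<=|20| out[13]=400 → r--
[1,12] |-19|>|17| out[12]=361 → l++
[2,12] |-14|<=|17| out[11]=289 → r--
[2,11] |-14|<=|16| out[10]=256 → r--
[2,10] |-14|>|13| out[9]=196 → l++
[3,10] |-3|<=|13| out[8]=169 → r--
[3,9] |-3|<=|12| out[7]=144 → r--
[3,8] |-3|<=|10| out[6]=100 → r--
[3,7] |-3|<=|9| out[5]=81 → r--
[3,6] |-3|<=|6| out[4]=36 → r--
[3,5] |-3|>|2| out[3]=9 → l++
[4,5] |0|<=|2| out[2]=4 → r--
[4,4] |0|<=|0| out[1]=0 → r--

[0, 4, 9, 36, 81, 100, 144, 169, 196, 256, 289, 361, 400, 441, 529]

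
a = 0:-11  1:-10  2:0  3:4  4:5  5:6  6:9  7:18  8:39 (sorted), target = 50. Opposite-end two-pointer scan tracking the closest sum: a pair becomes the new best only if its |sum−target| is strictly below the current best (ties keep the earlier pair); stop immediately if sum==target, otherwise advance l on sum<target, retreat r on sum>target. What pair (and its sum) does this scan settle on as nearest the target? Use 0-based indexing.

pair (9, 39) with sum 48 (|Δ|=2)

[0,8] -11+39=28 d=22 * → l++
[1,8] -10+39=29 d=21 * → l++
[2,8] 0+39=39 d=11 * → l++
[3,8] 4+39=43 d=7 * → l++
[4,8] 5+39=44 d=6 * → l++
[5,8] 6+39=45 d=5 * → l++
[6,8] 9+39=48 d=2 * → l++
[7,8] 18+39=57 d=7 → r--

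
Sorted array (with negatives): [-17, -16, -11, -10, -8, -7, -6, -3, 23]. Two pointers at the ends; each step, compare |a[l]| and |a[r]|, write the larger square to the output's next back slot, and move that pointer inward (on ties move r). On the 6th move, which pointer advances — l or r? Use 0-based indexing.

l

[0,8] |-17|<=|23| out[8]=529 → r--
[0,7] |-17|>|-3| out[7]=289 → l++
[1,7] |-16|>|-3| out[6]=256 → l++
[2,7] |-11|>|-3| out[5]=121 → l++
[3,7] |-10|>|-3| out[4]=100 → l++
[4,7] |-8|>|-3| out[3]=64 → l++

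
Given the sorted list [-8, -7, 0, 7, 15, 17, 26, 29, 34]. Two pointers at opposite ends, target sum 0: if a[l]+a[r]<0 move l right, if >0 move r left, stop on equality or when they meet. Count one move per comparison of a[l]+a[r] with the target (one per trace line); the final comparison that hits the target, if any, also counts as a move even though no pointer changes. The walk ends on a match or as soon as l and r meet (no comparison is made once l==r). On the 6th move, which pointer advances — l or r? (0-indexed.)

[0,8] -8+34=26 >0 → r--
[0,7] -8+29=21 >0 → r--
[0,6] -8+26=18 >0 → r--
[0,5] -8+17=9 >0 → r--
[0,4] -8+15=7 >0 → r--
[0,3] -8+7=-1 <0 → l++

l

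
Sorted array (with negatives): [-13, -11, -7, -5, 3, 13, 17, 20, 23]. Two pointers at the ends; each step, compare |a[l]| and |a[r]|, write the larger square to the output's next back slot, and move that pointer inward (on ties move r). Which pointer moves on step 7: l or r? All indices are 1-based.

l=1 r=9: |-13|<=|23| out[9]=529, r--
l=1 r=8: |-13|<=|20| out[8]=400, r--
l=1 r=7: |-13|<=|17| out[7]=289, r--
l=1 r=6: |-13|<=|13| out[6]=169, r--
l=1 r=5: |-13|>|3| out[5]=169, l++
l=2 r=5: |-11|>|3| out[4]=121, l++
l=3 r=5: |-7|>|3| out[3]=49, l++

l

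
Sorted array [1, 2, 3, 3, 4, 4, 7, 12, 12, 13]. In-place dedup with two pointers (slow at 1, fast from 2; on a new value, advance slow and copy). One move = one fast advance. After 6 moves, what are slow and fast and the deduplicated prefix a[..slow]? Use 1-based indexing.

slow=1 fast=2: a[fast]=2≠a[slow]=1 write a[2]=2, slow++,fast++
slow=2 fast=3: a[fast]=3≠a[slow]=2 write a[3]=3, slow++,fast++
slow=3 fast=4: a[fast]=3=a[slow] dup, fast++
slow=3 fast=5: a[fast]=4≠a[slow]=3 write a[4]=4, slow++,fast++
slow=4 fast=6: a[fast]=4=a[slow] dup, fast++
slow=4 fast=7: a[fast]=7≠a[slow]=4 write a[5]=7, slow++,fast++

slow=5, fast=8, prefix=[1, 2, 3, 4, 7]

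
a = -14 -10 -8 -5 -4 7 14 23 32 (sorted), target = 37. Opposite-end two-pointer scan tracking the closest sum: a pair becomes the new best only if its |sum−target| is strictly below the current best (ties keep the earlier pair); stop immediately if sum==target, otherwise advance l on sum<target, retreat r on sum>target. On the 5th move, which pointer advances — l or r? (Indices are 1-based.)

[1,9] -14+32=18 d=19 * → l++
[2,9] -10+32=22 d=15 * → l++
[3,9] -8+32=24 d=13 * → l++
[4,9] -5+32=27 d=10 * → l++
[5,9] -4+32=28 d=9 * → l++

l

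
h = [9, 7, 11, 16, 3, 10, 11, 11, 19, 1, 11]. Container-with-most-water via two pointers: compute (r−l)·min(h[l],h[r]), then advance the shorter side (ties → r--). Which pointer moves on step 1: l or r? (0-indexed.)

l

[0,10] min(9,11)*10=90 best=90 * → l++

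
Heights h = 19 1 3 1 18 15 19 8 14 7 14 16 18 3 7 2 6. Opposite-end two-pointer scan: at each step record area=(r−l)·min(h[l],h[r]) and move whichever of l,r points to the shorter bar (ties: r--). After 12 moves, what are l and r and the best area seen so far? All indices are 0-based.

l=0, r=4, best area=216

l=0 r=16: min(19,6)*16=96 best=96 *, r--
l=0 r=15: min(19,2)*15=30 best=96, r--
l=0 r=14: min(19,7)*14=98 best=98 *, r--
l=0 r=13: min(19,3)*13=39 best=98, r--
l=0 r=12: min(19,18)*12=216 best=216 *, r--
l=0 r=11: min(19,16)*11=176 best=216, r--
l=0 r=10: min(19,14)*10=140 best=216, r--
l=0 r=9: min(19,7)*9=63 best=216, r--
l=0 r=8: min(19,14)*8=112 best=216, r--
l=0 r=7: min(19,8)*7=56 best=216, r--
l=0 r=6: min(19,19)*6=114 best=216, r--
l=0 r=5: min(19,15)*5=75 best=216, r--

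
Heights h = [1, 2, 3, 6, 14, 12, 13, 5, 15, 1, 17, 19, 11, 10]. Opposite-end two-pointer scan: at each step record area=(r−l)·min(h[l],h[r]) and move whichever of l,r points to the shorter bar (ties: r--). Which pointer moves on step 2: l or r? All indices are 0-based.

l

l=0 r=13: min(1,10)*13=13 best=13 *, l++
l=1 r=13: min(2,10)*12=24 best=24 *, l++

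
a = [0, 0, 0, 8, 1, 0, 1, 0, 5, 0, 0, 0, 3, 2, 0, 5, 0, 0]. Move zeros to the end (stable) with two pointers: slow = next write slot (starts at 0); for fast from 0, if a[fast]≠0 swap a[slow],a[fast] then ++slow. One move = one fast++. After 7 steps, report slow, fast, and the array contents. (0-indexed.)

slow=3, fast=7, a=[8, 1, 1, 0, 0, 0, 0, 0, 5, 0, 0, 0, 3, 2, 0, 5, 0, 0]

slow=0 fast=0: a[fast]=0, fast++
slow=0 fast=1: a[fast]=0, fast++
slow=0 fast=2: a[fast]=0, fast++
slow=0 fast=3: a[fast]=8≠0 swap→a[0]=8, slow++,fast++
slow=1 fast=4: a[fast]=1≠0 swap→a[1]=1, slow++,fast++
slow=2 fast=5: a[fast]=0, fast++
slow=2 fast=6: a[fast]=1≠0 swap→a[2]=1, slow++,fast++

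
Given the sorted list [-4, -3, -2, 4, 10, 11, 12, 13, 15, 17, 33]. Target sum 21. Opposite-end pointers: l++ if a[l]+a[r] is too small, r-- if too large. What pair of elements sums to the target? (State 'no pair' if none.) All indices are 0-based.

[0,10] -4+33=29 >21 → r--
[0,9] -4+17=13 <21 → l++
[1,9] -3+17=14 <21 → l++
[2,9] -2+17=15 <21 → l++
[3,9] 4+17=21 → found

(4, 17)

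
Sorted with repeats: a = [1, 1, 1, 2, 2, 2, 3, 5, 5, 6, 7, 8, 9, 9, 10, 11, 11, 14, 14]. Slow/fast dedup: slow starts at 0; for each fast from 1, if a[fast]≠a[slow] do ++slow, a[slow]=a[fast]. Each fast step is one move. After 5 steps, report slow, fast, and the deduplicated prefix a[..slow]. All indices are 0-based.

(s=0,f=1) a[fast]=1=a[slow] dup → fast++
(s=0,f=2) a[fast]=1=a[slow] dup → fast++
(s=0,f=3) a[fast]=2≠a[slow]=1 write a[1]=2 → slow++,fast++
(s=1,f=4) a[fast]=2=a[slow] dup → fast++
(s=1,f=5) a[fast]=2=a[slow] dup → fast++

slow=1, fast=6, prefix=[1, 2]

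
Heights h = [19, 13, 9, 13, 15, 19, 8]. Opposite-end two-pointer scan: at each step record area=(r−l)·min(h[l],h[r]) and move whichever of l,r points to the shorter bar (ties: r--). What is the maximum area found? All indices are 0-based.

l=0 r=6: min(19,8)*6=48 best=48 *, r--
l=0 r=5: min(19,19)*5=95 best=95 *, r--
l=0 r=4: min(19,15)*4=60 best=95, r--
l=0 r=3: min(19,13)*3=39 best=95, r--
l=0 r=2: min(19,9)*2=18 best=95, r--
l=0 r=1: min(19,13)*1=13 best=95, r--

max area = 95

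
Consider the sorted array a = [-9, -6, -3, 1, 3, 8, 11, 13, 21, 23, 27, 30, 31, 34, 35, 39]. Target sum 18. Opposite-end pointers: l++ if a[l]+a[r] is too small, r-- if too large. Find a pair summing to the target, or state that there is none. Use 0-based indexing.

(-9, 27)

[0,15] -9+39=30 >18 → r--
[0,14] -9+35=26 >18 → r--
[0,13] -9+34=25 >18 → r--
[0,12] -9+31=22 >18 → r--
[0,11] -9+30=21 >18 → r--
[0,10] -9+27=18 → found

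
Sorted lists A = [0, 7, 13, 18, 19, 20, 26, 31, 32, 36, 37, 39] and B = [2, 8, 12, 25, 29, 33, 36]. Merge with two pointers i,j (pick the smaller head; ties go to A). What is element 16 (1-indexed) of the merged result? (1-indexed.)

[i=1,j=1] A[i]=0<=B[j]=2 take 0 → i++
[i=2,j=1] A[i]=7>B[j]=2 take 2 → j++
[i=2,j=2] A[i]=7<=B[j]=8 take 7 → i++
[i=3,j=2] A[i]=13>B[j]=8 take 8 → j++
[i=3,j=3] A[i]=13>B[j]=12 take 12 → j++
[i=3,j=4] A[i]=13<=B[j]=25 take 13 → i++
[i=4,j=4] A[i]=18<=B[j]=25 take 18 → i++
[i=5,j=4] A[i]=19<=B[j]=25 take 19 → i++
[i=6,j=4] A[i]=20<=B[j]=25 take 20 → i++
[i=7,j=4] A[i]=26>B[j]=25 take 25 → j++
[i=7,j=5] A[i]=26<=B[j]=29 take 26 → i++
[i=8,j=5] A[i]=31>B[j]=29 take 29 → j++
[i=8,j=6] A[i]=31<=B[j]=33 take 31 → i++
[i=9,j=6] A[i]=32<=B[j]=33 take 32 → i++
[i=10,j=6] A[i]=36>B[j]=33 take 33 → j++
[i=10,j=7] A[i]=36<=B[j]=36 take 36 → i++
[i=11,j=7] A[i]=37>B[j]=36 take 36 → j++
[i=11,j=8] B done, take A[i]=37 → i++
[i=12,j=8] B done, take A[i]=39 → i++

merged[16] = 36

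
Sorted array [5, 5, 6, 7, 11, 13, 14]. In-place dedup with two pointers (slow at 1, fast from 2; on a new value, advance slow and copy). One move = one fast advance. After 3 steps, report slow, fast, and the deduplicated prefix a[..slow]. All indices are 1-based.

slow=3, fast=5, prefix=[5, 6, 7]

slow=1 fast=2: a[fast]=5=a[slow] dup, fast++
slow=1 fast=3: a[fast]=6≠a[slow]=5 write a[2]=6, slow++,fast++
slow=2 fast=4: a[fast]=7≠a[slow]=6 write a[3]=7, slow++,fast++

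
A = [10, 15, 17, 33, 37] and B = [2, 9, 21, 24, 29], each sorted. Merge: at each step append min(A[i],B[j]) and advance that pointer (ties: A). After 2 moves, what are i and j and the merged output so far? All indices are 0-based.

[i=0,j=0] A[i]=10>B[j]=2 take 2 → j++
[i=0,j=1] A[i]=10>B[j]=9 take 9 → j++

i=0, j=2, merged so far=[2, 9]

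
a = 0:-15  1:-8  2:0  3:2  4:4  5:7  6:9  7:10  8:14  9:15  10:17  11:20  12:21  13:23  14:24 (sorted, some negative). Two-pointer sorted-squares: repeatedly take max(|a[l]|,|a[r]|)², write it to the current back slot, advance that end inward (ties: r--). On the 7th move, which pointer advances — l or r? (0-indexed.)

l

[0,14] |-15|<=|24| out[14]=576 → r--
[0,13] |-15|<=|23| out[13]=529 → r--
[0,12] |-15|<=|21| out[12]=441 → r--
[0,11] |-15|<=|20| out[11]=400 → r--
[0,10] |-15|<=|17| out[10]=289 → r--
[0,9] |-15|<=|15| out[9]=225 → r--
[0,8] |-15|>|14| out[8]=225 → l++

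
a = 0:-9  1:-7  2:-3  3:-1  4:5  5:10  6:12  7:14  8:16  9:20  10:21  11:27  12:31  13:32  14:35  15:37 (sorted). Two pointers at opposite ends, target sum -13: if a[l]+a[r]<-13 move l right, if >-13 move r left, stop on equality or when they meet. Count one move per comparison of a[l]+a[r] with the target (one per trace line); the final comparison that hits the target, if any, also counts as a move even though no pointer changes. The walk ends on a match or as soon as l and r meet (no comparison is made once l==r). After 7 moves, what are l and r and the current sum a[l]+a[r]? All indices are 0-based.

[0,15] -9+37=28 >-13 → r--
[0,14] -9+35=26 >-13 → r--
[0,13] -9+32=23 >-13 → r--
[0,12] -9+31=22 >-13 → r--
[0,11] -9+27=18 >-13 → r--
[0,10] -9+21=12 >-13 → r--
[0,9] -9+20=11 >-13 → r--

l=0, r=8, sum=7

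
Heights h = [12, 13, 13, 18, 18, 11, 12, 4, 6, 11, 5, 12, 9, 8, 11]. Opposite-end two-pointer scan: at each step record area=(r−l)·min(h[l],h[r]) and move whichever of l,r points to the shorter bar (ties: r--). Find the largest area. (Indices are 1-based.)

max area = 154

l=1 r=15: min(12,11)*14=154 best=154 *, r--
l=1 r=14: min(12,8)*13=104 best=154, r--
l=1 r=13: min(12,9)*12=108 best=154, r--
l=1 r=12: min(12,12)*11=132 best=154, r--
l=1 r=11: min(12,5)*10=50 best=154, r--
l=1 r=10: min(12,11)*9=99 best=154, r--
l=1 r=9: min(12,6)*8=48 best=154, r--
l=1 r=8: min(12,4)*7=28 best=154, r--
l=1 r=7: min(12,12)*6=72 best=154, r--
l=1 r=6: min(12,11)*5=55 best=154, r--
l=1 r=5: min(12,18)*4=48 best=154, l++
l=2 r=5: min(13,18)*3=39 best=154, l++
l=3 r=5: min(13,18)*2=26 best=154, l++
l=4 r=5: min(18,18)*1=18 best=154, r--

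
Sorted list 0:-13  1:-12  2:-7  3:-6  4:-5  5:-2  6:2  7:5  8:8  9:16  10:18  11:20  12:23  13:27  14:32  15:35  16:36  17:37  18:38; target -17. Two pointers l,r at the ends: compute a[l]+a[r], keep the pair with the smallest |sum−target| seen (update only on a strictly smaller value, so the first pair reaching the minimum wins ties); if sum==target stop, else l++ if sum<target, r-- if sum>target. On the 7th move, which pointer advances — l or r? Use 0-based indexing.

l=0 r=18: -13+38=25 d=42 *, r--
l=0 r=17: -13+37=24 d=41 *, r--
l=0 r=16: -13+36=23 d=40 *, r--
l=0 r=15: -13+35=22 d=39 *, r--
l=0 r=14: -13+32=19 d=36 *, r--
l=0 r=13: -13+27=14 d=31 *, r--
l=0 r=12: -13+23=10 d=27 *, r--

r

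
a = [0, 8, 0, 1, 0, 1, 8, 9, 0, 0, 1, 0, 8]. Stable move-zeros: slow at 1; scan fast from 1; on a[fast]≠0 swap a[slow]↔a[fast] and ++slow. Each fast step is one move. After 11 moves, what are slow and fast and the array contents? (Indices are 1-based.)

slow=1 fast=1: a[fast]=0, fast++
slow=1 fast=2: a[fast]=8≠0 swap→a[1]=8, slow++,fast++
slow=2 fast=3: a[fast]=0, fast++
slow=2 fast=4: a[fast]=1≠0 swap→a[2]=1, slow++,fast++
slow=3 fast=5: a[fast]=0, fast++
slow=3 fast=6: a[fast]=1≠0 swap→a[3]=1, slow++,fast++
slow=4 fast=7: a[fast]=8≠0 swap→a[4]=8, slow++,fast++
slow=5 fast=8: a[fast]=9≠0 swap→a[5]=9, slow++,fast++
slow=6 fast=9: a[fast]=0, fast++
slow=6 fast=10: a[fast]=0, fast++
slow=6 fast=11: a[fast]=1≠0 swap→a[6]=1, slow++,fast++

slow=7, fast=12, a=[8, 1, 1, 8, 9, 1, 0, 0, 0, 0, 0, 0, 8]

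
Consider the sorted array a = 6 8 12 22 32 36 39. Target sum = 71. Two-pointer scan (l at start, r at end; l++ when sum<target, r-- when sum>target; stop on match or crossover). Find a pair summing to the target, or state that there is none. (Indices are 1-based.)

l=1 r=7: 6+39=45 <71, l++
l=2 r=7: 8+39=47 <71, l++
l=3 r=7: 12+39=51 <71, l++
l=4 r=7: 22+39=61 <71, l++
l=5 r=7: 32+39=71, found

(32, 39)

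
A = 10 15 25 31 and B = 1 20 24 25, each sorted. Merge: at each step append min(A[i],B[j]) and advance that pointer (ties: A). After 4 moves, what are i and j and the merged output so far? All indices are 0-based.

[i=0,j=0] A[i]=10>B[j]=1 take 1 → j++
[i=0,j=1] A[i]=10<=B[j]=20 take 10 → i++
[i=1,j=1] A[i]=15<=B[j]=20 take 15 → i++
[i=2,j=1] A[i]=25>B[j]=20 take 20 → j++

i=2, j=2, merged so far=[1, 10, 15, 20]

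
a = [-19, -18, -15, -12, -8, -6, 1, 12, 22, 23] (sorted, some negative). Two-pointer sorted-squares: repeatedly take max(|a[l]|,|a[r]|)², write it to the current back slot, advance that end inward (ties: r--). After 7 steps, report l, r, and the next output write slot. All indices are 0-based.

l=4, r=6, next write slot=2

l=0 r=9: |-19|<=|23| out[9]=529, r--
l=0 r=8: |-19|<=|22| out[8]=484, r--
l=0 r=7: |-19|>|12| out[7]=361, l++
l=1 r=7: |-18|>|12| out[6]=324, l++
l=2 r=7: |-15|>|12| out[5]=225, l++
l=3 r=7: |-12|<=|12| out[4]=144, r--
l=3 r=6: |-12|>|1| out[3]=144, l++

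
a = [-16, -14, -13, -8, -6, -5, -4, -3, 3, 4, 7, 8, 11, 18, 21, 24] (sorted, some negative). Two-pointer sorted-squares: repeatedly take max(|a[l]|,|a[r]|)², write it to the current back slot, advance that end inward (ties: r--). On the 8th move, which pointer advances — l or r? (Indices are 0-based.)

r

l=0 r=15: |-16|<=|24| out[15]=576, r--
l=0 r=14: |-16|<=|21| out[14]=441, r--
l=0 r=13: |-16|<=|18| out[13]=324, r--
l=0 r=12: |-16|>|11| out[12]=256, l++
l=1 r=12: |-14|>|11| out[11]=196, l++
l=2 r=12: |-13|>|11| out[10]=169, l++
l=3 r=12: |-8|<=|11| out[9]=121, r--
l=3 r=11: |-8|<=|8| out[8]=64, r--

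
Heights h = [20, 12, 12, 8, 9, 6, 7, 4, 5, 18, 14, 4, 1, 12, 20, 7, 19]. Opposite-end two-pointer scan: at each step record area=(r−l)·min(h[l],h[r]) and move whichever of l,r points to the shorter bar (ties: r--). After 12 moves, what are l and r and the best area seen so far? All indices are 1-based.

l=1, r=5, best area=304

[1,17] min(20,19)*16=304 best=304 * → r--
[1,16] min(20,7)*15=105 best=304 → r--
[1,15] min(20,20)*14=280 best=304 → r--
[1,14] min(20,12)*13=156 best=304 → r--
[1,13] min(20,1)*12=12 best=304 → r--
[1,12] min(20,4)*11=44 best=304 → r--
[1,11] min(20,14)*10=140 best=304 → r--
[1,10] min(20,18)*9=162 best=304 → r--
[1,9] min(20,5)*8=40 best=304 → r--
[1,8] min(20,4)*7=28 best=304 → r--
[1,7] min(20,7)*6=42 best=304 → r--
[1,6] min(20,6)*5=30 best=304 → r--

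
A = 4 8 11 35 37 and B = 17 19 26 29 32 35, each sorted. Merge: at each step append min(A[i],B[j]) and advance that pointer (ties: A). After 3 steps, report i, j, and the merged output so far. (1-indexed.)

i=4, j=1, merged so far=[4, 8, 11]

i=1 j=1: A[i]=4<=B[j]=17 take 4, i++
i=2 j=1: A[i]=8<=B[j]=17 take 8, i++
i=3 j=1: A[i]=11<=B[j]=17 take 11, i++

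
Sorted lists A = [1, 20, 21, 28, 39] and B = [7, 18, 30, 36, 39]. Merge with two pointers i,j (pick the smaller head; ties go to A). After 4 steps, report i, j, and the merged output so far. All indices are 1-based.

i=3, j=3, merged so far=[1, 7, 18, 20]

[i=1,j=1] A[i]=1<=B[j]=7 take 1 → i++
[i=2,j=1] A[i]=20>B[j]=7 take 7 → j++
[i=2,j=2] A[i]=20>B[j]=18 take 18 → j++
[i=2,j=3] A[i]=20<=B[j]=30 take 20 → i++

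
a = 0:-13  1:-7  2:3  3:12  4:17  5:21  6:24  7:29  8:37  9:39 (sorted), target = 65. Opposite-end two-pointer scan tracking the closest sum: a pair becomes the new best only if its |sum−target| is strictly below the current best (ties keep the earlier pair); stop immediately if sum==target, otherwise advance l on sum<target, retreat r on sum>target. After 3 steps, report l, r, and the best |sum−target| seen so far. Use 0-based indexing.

l=3, r=9, best |Δ|=23

[0,9] -13+39=26 d=39 * → l++
[1,9] -7+39=32 d=33 * → l++
[2,9] 3+39=42 d=23 * → l++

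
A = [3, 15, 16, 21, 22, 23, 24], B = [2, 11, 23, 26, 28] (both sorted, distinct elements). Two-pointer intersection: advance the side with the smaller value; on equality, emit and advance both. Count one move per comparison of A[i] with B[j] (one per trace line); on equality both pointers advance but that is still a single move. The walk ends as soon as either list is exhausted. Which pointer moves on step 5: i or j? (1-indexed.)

[i=1,j=1] 3>2 → j++
[i=1,j=2] 3<11 → i++
[i=2,j=2] 15>11 → j++
[i=2,j=3] 15<23 → i++
[i=3,j=3] 16<23 → i++

i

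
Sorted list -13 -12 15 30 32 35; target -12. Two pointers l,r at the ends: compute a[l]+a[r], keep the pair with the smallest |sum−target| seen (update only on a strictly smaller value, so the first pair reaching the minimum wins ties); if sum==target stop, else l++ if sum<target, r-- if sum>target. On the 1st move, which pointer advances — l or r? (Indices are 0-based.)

r

l=0 r=5: -13+35=22 d=34 *, r--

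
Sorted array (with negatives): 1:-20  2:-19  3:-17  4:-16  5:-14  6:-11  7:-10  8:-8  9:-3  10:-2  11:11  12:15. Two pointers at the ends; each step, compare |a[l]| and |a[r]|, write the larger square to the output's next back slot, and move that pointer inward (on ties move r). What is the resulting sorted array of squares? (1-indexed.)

[4, 9, 64, 100, 121, 121, 196, 225, 256, 289, 361, 400]

l=1 r=12: |-20|>|15| out[12]=400, l++
l=2 r=12: |-19|>|15| out[11]=361, l++
l=3 r=12: |-17|>|15| out[10]=289, l++
l=4 r=12: |-16|>|15| out[9]=256, l++
l=5 r=12: |-14|<=|15| out[8]=225, r--
l=5 r=11: |-14|>|11| out[7]=196, l++
l=6 r=11: |-11|<=|11| out[6]=121, r--
l=6 r=10: |-11|>|-2| out[5]=121, l++
l=7 r=10: |-10|>|-2| out[4]=100, l++
l=8 r=10: |-8|>|-2| out[3]=64, l++
l=9 r=10: |-3|>|-2| out[2]=9, l++
l=10 r=10: |-2|<=|-2| out[1]=4, r--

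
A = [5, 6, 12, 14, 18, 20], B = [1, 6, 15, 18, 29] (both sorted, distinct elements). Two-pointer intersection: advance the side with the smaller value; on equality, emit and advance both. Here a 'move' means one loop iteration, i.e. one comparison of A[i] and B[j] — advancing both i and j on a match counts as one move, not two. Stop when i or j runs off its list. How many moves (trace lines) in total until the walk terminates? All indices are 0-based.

i=0 j=0: 5>1, j++
i=0 j=1: 5<6, i++
i=1 j=1: 6==6 emit, i++,j++
i=2 j=2: 12<15, i++
i=3 j=2: 14<15, i++
i=4 j=2: 18>15, j++
i=4 j=3: 18==18 emit, i++,j++
i=5 j=4: 20<29, i++

8 moves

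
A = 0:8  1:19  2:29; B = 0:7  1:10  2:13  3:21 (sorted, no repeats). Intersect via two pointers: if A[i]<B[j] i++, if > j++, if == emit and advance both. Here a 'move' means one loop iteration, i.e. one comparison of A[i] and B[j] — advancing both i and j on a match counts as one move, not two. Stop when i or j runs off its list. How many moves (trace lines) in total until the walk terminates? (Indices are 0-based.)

[i=0,j=0] 8>7 → j++
[i=0,j=1] 8<10 → i++
[i=1,j=1] 19>10 → j++
[i=1,j=2] 19>13 → j++
[i=1,j=3] 19<21 → i++
[i=2,j=3] 29>21 → j++

6 moves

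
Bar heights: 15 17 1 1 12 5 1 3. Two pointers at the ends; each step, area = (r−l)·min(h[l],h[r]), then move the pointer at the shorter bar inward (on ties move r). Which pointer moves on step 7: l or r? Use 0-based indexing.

l

[0,7] min(15,3)*7=21 best=21 * → r--
[0,6] min(15,1)*6=6 best=21 → r--
[0,5] min(15,5)*5=25 best=25 * → r--
[0,4] min(15,12)*4=48 best=48 * → r--
[0,3] min(15,1)*3=3 best=48 → r--
[0,2] min(15,1)*2=2 best=48 → r--
[0,1] min(15,17)*1=15 best=48 → l++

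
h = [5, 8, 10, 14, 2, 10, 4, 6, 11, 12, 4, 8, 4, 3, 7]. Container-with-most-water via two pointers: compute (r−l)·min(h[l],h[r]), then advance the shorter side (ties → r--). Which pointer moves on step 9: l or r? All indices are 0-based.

l=0 r=14: min(5,7)*14=70 best=70 *, l++
l=1 r=14: min(8,7)*13=91 best=91 *, r--
l=1 r=13: min(8,3)*12=36 best=91, r--
l=1 r=12: min(8,4)*11=44 best=91, r--
l=1 r=11: min(8,8)*10=80 best=91, r--
l=1 r=10: min(8,4)*9=36 best=91, r--
l=1 r=9: min(8,12)*8=64 best=91, l++
l=2 r=9: min(10,12)*7=70 best=91, l++
l=3 r=9: min(14,12)*6=72 best=91, r--

r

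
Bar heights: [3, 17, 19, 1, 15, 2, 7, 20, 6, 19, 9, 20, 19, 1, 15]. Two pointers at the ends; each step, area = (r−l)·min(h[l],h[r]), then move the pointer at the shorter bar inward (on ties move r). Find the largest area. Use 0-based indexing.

[0,14] min(3,15)*14=42 best=42 * → l++
[1,14] min(17,15)*13=195 best=195 * → r--
[1,13] min(17,1)*12=12 best=195 → r--
[1,12] min(17,19)*11=187 best=195 → l++
[2,12] min(19,19)*10=190 best=195 → r--
[2,11] min(19,20)*9=171 best=195 → l++
[3,11] min(1,20)*8=8 best=195 → l++
[4,11] min(15,20)*7=105 best=195 → l++
[5,11] min(2,20)*6=12 best=195 → l++
[6,11] min(7,20)*5=35 best=195 → l++
[7,11] min(20,20)*4=80 best=195 → r--
[7,10] min(20,9)*3=27 best=195 → r--
[7,9] min(20,19)*2=38 best=195 → r--
[7,8] min(20,6)*1=6 best=195 → r--

max area = 195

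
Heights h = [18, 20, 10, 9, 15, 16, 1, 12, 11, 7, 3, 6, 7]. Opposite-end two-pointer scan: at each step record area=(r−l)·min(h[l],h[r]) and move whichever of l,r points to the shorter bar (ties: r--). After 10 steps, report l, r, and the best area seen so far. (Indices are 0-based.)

[0,12] min(18,7)*12=84 best=84 * → r--
[0,11] min(18,6)*11=66 best=84 → r--
[0,10] min(18,3)*10=30 best=84 → r--
[0,9] min(18,7)*9=63 best=84 → r--
[0,8] min(18,11)*8=88 best=88 * → r--
[0,7] min(18,12)*7=84 best=88 → r--
[0,6] min(18,1)*6=6 best=88 → r--
[0,5] min(18,16)*5=80 best=88 → r--
[0,4] min(18,15)*4=60 best=88 → r--
[0,3] min(18,9)*3=27 best=88 → r--

l=0, r=2, best area=88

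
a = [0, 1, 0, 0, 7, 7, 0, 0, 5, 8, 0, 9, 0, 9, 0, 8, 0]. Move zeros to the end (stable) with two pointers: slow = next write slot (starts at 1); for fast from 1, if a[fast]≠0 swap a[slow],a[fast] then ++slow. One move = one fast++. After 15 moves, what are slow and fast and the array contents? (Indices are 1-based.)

slow=8, fast=16, a=[1, 7, 7, 5, 8, 9, 9, 0, 0, 0, 0, 0, 0, 0, 0, 8, 0]

(s=1,f=1) a[fast]=0 → fast++
(s=1,f=2) a[fast]=1≠0 swap→a[1]=1 → slow++,fast++
(s=2,f=3) a[fast]=0 → fast++
(s=2,f=4) a[fast]=0 → fast++
(s=2,f=5) a[fast]=7≠0 swap→a[2]=7 → slow++,fast++
(s=3,f=6) a[fast]=7≠0 swap→a[3]=7 → slow++,fast++
(s=4,f=7) a[fast]=0 → fast++
(s=4,f=8) a[fast]=0 → fast++
(s=4,f=9) a[fast]=5≠0 swap→a[4]=5 → slow++,fast++
(s=5,f=10) a[fast]=8≠0 swap→a[5]=8 → slow++,fast++
(s=6,f=11) a[fast]=0 → fast++
(s=6,f=12) a[fast]=9≠0 swap→a[6]=9 → slow++,fast++
(s=7,f=13) a[fast]=0 → fast++
(s=7,f=14) a[fast]=9≠0 swap→a[7]=9 → slow++,fast++
(s=8,f=15) a[fast]=0 → fast++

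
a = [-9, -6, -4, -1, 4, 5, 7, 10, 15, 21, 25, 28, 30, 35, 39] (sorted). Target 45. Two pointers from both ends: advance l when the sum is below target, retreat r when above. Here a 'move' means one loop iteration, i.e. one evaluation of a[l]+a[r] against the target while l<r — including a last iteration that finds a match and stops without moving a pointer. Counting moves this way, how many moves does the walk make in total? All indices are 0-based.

l=0 r=14: -9+39=30 <45, l++
l=1 r=14: -6+39=33 <45, l++
l=2 r=14: -4+39=35 <45, l++
l=3 r=14: -1+39=38 <45, l++
l=4 r=14: 4+39=43 <45, l++
l=5 r=14: 5+39=44 <45, l++
l=6 r=14: 7+39=46 >45, r--
l=6 r=13: 7+35=42 <45, l++
l=7 r=13: 10+35=45, found

9 moves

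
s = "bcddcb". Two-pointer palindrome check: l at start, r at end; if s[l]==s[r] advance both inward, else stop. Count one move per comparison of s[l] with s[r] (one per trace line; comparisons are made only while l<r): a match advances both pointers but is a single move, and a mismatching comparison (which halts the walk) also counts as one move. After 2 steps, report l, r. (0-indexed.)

l=2, r=3

l=0 r=5: 'b'=='b', l++,r--
l=1 r=4: 'c'=='c', l++,r--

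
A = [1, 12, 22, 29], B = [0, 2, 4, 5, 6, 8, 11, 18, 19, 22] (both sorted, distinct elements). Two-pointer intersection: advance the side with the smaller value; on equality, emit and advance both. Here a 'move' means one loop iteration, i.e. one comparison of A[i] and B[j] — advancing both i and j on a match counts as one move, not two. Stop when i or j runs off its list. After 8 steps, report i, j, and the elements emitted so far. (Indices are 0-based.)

i=0 j=0: 1>0, j++
i=0 j=1: 1<2, i++
i=1 j=1: 12>2, j++
i=1 j=2: 12>4, j++
i=1 j=3: 12>5, j++
i=1 j=4: 12>6, j++
i=1 j=5: 12>8, j++
i=1 j=6: 12>11, j++

i=1, j=7, emitted=[]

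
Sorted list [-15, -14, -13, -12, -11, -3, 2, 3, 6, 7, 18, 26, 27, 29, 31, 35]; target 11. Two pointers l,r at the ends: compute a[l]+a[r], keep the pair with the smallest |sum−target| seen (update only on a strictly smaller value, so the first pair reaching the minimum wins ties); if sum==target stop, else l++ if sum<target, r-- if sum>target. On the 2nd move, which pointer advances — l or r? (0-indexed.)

r

l=0 r=15: -15+35=20 d=9 *, r--
l=0 r=14: -15+31=16 d=5 *, r--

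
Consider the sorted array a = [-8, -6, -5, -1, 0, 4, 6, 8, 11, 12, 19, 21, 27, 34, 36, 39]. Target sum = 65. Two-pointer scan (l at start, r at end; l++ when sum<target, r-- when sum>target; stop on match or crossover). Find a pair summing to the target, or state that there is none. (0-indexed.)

no pair

[0,15] -8+39=31 <65 → l++
[1,15] -6+39=33 <65 → l++
[2,15] -5+39=34 <65 → l++
[3,15] -1+39=38 <65 → l++
[4,15] 0+39=39 <65 → l++
[5,15] 4+39=43 <65 → l++
[6,15] 6+39=45 <65 → l++
[7,15] 8+39=47 <65 → l++
[8,15] 11+39=50 <65 → l++
[9,15] 12+39=51 <65 → l++
[10,15] 19+39=58 <65 → l++
[11,15] 21+39=60 <65 → l++
[12,15] 27+39=66 >65 → r--
[12,14] 27+36=63 <65 → l++
[13,14] 34+36=70 >65 → r--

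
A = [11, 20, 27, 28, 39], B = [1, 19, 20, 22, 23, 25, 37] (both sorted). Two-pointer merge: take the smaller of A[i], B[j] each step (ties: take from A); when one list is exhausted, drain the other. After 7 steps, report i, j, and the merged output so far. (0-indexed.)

i=0 j=0: A[i]=11>B[j]=1 take 1, j++
i=0 j=1: A[i]=11<=B[j]=19 take 11, i++
i=1 j=1: A[i]=20>B[j]=19 take 19, j++
i=1 j=2: A[i]=20<=B[j]=20 take 20, i++
i=2 j=2: A[i]=27>B[j]=20 take 20, j++
i=2 j=3: A[i]=27>B[j]=22 take 22, j++
i=2 j=4: A[i]=27>B[j]=23 take 23, j++

i=2, j=5, merged so far=[1, 11, 19, 20, 20, 22, 23]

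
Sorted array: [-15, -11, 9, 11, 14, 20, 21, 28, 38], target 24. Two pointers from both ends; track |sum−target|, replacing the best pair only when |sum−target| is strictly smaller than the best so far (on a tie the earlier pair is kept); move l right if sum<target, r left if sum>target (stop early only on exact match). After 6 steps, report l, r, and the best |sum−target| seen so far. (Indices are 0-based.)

[0,8] -15+38=23 d=1 * → l++
[1,8] -11+38=27 d=3 → r--
[1,7] -11+28=17 d=7 → l++
[2,7] 9+28=37 d=13 → r--
[2,6] 9+21=30 d=6 → r--
[2,5] 9+20=29 d=5 → r--

l=2, r=4, best |Δ|=1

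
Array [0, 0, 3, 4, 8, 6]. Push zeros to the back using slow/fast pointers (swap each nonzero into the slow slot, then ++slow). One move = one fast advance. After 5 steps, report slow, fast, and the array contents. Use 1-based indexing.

slow=1 fast=1: a[fast]=0, fast++
slow=1 fast=2: a[fast]=0, fast++
slow=1 fast=3: a[fast]=3≠0 swap→a[1]=3, slow++,fast++
slow=2 fast=4: a[fast]=4≠0 swap→a[2]=4, slow++,fast++
slow=3 fast=5: a[fast]=8≠0 swap→a[3]=8, slow++,fast++

slow=4, fast=6, a=[3, 4, 8, 0, 0, 6]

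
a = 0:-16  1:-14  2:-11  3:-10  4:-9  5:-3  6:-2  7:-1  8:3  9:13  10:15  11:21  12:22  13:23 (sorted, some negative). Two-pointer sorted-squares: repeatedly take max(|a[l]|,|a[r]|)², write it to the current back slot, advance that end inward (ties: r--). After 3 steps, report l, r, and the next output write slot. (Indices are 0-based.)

l=0, r=10, next write slot=10

[0,13] |-16|<=|23| out[13]=529 → r--
[0,12] |-16|<=|22| out[12]=484 → r--
[0,11] |-16|<=|21| out[11]=441 → r--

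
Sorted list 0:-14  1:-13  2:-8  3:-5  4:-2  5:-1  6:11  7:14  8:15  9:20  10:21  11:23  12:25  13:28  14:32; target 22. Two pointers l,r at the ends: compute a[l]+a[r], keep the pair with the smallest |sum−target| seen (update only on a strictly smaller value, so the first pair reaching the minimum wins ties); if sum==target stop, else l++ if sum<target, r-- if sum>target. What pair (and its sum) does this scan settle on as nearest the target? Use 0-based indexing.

pair (-1, 23) with sum 22 (|Δ|=0)

[0,14] -14+32=18 d=4 * → l++
[1,14] -13+32=19 d=3 * → l++
[2,14] -8+32=24 d=2 * → r--
[2,13] -8+28=20 d=2 → l++
[3,13] -5+28=23 d=1 * → r--
[3,12] -5+25=20 d=2 → l++
[4,12] -2+25=23 d=1 → r--
[4,11] -2+23=21 d=1 → l++
[5,11] -1+23=22 d=0 * → stop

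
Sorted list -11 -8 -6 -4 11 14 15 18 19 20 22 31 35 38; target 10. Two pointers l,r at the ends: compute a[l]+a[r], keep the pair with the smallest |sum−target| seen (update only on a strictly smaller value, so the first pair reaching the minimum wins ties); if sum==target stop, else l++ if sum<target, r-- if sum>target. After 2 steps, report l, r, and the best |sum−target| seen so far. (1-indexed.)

l=1, r=12, best |Δ|=14

l=1 r=14: -11+38=27 d=17 *, r--
l=1 r=13: -11+35=24 d=14 *, r--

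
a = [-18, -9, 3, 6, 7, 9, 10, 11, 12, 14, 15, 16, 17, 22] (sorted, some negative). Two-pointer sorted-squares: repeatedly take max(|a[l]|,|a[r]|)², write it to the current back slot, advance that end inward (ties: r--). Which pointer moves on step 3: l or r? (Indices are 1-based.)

r

[1,14] |-18|<=|22| out[14]=484 → r--
[1,13] |-18|>|17| out[13]=324 → l++
[2,13] |-9|<=|17| out[12]=289 → r--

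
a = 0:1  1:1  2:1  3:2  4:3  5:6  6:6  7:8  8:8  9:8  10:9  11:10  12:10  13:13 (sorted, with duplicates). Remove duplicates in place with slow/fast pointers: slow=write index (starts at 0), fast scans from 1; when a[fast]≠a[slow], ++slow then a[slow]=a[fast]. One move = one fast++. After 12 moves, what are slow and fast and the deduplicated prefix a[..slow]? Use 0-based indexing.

slow=6, fast=13, prefix=[1, 2, 3, 6, 8, 9, 10]

slow=0 fast=1: a[fast]=1=a[slow] dup, fast++
slow=0 fast=2: a[fast]=1=a[slow] dup, fast++
slow=0 fast=3: a[fast]=2≠a[slow]=1 write a[1]=2, slow++,fast++
slow=1 fast=4: a[fast]=3≠a[slow]=2 write a[2]=3, slow++,fast++
slow=2 fast=5: a[fast]=6≠a[slow]=3 write a[3]=6, slow++,fast++
slow=3 fast=6: a[fast]=6=a[slow] dup, fast++
slow=3 fast=7: a[fast]=8≠a[slow]=6 write a[4]=8, slow++,fast++
slow=4 fast=8: a[fast]=8=a[slow] dup, fast++
slow=4 fast=9: a[fast]=8=a[slow] dup, fast++
slow=4 fast=10: a[fast]=9≠a[slow]=8 write a[5]=9, slow++,fast++
slow=5 fast=11: a[fast]=10≠a[slow]=9 write a[6]=10, slow++,fast++
slow=6 fast=12: a[fast]=10=a[slow] dup, fast++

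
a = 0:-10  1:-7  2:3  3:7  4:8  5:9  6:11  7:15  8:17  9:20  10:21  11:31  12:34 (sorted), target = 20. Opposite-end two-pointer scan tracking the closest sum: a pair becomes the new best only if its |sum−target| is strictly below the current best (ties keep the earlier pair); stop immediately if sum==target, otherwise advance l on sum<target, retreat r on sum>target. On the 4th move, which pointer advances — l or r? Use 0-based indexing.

l=0 r=12: -10+34=24 d=4 *, r--
l=0 r=11: -10+31=21 d=1 *, r--
l=0 r=10: -10+21=11 d=9, l++
l=1 r=10: -7+21=14 d=6, l++

l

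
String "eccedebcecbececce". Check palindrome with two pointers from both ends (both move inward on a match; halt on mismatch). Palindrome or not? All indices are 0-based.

[0,16] 'e'=='e' → l++,r--
[1,15] 'c'=='c' → l++,r--
[2,14] 'c'=='c' → l++,r--
[3,13] 'e'=='e' → l++,r--
[4,12] 'd'!='c' → stop

not a palindrome (mismatch at 4,12)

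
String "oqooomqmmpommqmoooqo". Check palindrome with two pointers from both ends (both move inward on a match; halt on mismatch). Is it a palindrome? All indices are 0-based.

l=0 r=19: 'o'=='o', l++,r--
l=1 r=18: 'q'=='q', l++,r--
l=2 r=17: 'o'=='o', l++,r--
l=3 r=16: 'o'=='o', l++,r--
l=4 r=15: 'o'=='o', l++,r--
l=5 r=14: 'm'=='m', l++,r--
l=6 r=13: 'q'=='q', l++,r--
l=7 r=12: 'm'=='m', l++,r--
l=8 r=11: 'm'=='m', l++,r--
l=9 r=10: 'p'!='o', stop

not a palindrome (mismatch at 9,10)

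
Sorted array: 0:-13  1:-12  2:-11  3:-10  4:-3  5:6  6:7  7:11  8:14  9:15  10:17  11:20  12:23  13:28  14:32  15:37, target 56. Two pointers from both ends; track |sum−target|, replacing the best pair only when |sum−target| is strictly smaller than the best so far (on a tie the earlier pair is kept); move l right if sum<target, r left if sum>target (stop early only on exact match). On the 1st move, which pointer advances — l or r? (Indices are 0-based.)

l

[0,15] -13+37=24 d=32 * → l++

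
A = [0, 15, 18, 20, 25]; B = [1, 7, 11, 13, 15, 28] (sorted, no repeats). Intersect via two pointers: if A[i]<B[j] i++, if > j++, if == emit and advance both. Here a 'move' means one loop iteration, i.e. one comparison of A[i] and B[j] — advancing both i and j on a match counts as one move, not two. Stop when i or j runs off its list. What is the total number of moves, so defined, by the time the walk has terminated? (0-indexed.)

9 moves

[i=0,j=0] 0<1 → i++
[i=1,j=0] 15>1 → j++
[i=1,j=1] 15>7 → j++
[i=1,j=2] 15>11 → j++
[i=1,j=3] 15>13 → j++
[i=1,j=4] 15==15 emit → i++,j++
[i=2,j=5] 18<28 → i++
[i=3,j=5] 20<28 → i++
[i=4,j=5] 25<28 → i++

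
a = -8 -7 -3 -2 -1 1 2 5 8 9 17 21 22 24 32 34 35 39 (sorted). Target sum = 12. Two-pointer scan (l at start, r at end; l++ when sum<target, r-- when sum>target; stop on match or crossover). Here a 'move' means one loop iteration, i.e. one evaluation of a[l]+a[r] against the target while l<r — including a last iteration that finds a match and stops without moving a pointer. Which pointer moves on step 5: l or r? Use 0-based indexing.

r

[0,17] -8+39=31 >12 → r--
[0,16] -8+35=27 >12 → r--
[0,15] -8+34=26 >12 → r--
[0,14] -8+32=24 >12 → r--
[0,13] -8+24=16 >12 → r--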